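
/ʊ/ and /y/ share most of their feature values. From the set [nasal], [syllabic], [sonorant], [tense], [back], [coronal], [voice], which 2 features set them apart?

[back], [tense]

/ʊ/ (high back rounded lax vowel) and /y/ (high front rounded tense vowel) agree on [-nasal], [+syllabic], [+sonorant], [-coronal], [+voice]. They differ on [back] (/ʊ/ [+], /y/ [-]), [tense] (/ʊ/ [-], /y/ [+]).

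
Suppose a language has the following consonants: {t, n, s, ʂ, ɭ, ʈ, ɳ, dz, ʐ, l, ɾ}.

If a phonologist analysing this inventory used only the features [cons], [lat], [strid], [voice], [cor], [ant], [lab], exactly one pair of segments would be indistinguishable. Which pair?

n, ɾ

On the given features, /n/ and /ɾ/ have an identical profile: [+consonantal], [−lateral], [−strident], [+voice], [+coronal], [+anterior], [−labial]. No other two segments in the inventory coincide on all 7 features. (They do differ in [nasal], which is not among the given features.)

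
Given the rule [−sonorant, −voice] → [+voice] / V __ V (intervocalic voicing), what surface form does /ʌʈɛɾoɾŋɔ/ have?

[ʌɖɛɾoɾŋɔ]

Only /ʈ/ occurs between two vowels (/ʌ/ __ /ɛ/) and matches the structural description. It is a voiceless retroflex stop, so [−sonorant, −voice] holds; changing it to [+voice] with all other features held fixed yields /ɖ/ (voiced retroflex stop). No other segment meets both the structural description and the environment, so the output is [ʌɖɛɾoɾŋɔ].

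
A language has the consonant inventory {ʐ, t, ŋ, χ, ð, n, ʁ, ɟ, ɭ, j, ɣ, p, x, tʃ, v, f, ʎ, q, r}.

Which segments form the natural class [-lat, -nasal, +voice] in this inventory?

Eliminate segments failing any feature: /t, χ, p, x, tʃ, f, q/ are [-voice]; /ŋ, n/ are [+nasal]; /ɭ, ʎ/ are [+lateral]. The remaining /ʐ, ð, ʁ, ɟ, j, ɣ, v, r/ satisfy [-lateral], [-nasal], [+voice].

ʐ, ð, ʁ, ɟ, j, ɣ, v, r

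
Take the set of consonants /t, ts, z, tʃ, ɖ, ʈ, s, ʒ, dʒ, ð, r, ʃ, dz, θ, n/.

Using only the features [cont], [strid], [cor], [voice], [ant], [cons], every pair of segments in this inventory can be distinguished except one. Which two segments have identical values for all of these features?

On the given features, /r/ and /ð/ have an identical profile: [+continuant], [−strident], [+coronal], [+voice], [+anterior], [+consonantal]. No other two segments in the inventory coincide on all 6 features. (They do differ in [sonorant], which is not among the given features.)

r, ð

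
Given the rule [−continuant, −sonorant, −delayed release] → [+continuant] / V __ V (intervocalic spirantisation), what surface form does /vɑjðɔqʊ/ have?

The only segment in the rule's environment that also matches [−continuant, −sonorant, −delayed release] is /q/. Applying [+continuant] turns the voiceless uvular stop into /χ/ (voiceless uvular fricative), giving [vɑjðɔχʊ].

[vɑjðɔχʊ]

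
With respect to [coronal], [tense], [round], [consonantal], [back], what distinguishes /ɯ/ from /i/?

The two segments share [−coronal], [+tense], [−round], [−consonantal]. The only feature from the list on which they differ: /ɯ/ is [+back] while /i/ is [−back].

[back]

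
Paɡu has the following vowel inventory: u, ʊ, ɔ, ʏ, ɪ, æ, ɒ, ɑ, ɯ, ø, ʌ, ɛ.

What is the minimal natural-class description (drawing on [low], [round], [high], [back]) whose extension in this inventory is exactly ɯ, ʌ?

[−low, +back, −round]

Every target segment is [−low], [+back], [−round]; each remaining inventory member fails at least one of these. Each conjunct is needed — [+back, −round] alone would also admit /ɑ/; [−low, −round] alone would also admit /ɪ, ɛ/; [−low, +back] alone would also admit /u, ʊ, ɔ/ — and no other combination of two listed features has exactly this extension, so three is the minimum.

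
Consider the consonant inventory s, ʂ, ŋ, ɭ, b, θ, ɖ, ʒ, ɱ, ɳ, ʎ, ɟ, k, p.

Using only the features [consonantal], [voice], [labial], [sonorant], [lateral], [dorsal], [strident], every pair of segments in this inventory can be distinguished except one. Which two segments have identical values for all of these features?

On the given features, /ʂ/ and /s/ have an identical profile: [+consonantal], [−voice], [−labial], [−sonorant], [−lateral], [−dorsal], [+strident]. No other two segments in the inventory coincide on all 7 features. (They do differ in [anterior], which is not among the given features.)

ʂ, s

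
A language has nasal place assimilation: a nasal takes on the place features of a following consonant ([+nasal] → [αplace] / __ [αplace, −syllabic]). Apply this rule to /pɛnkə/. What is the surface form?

In /pɛnkə/, the nasal /n/ precedes /k/, which is [+dorsal]. The nasal assimilates in place, becoming the [+dorsal] nasal /ŋ/. The surface form is [pɛŋkə].

[pɛŋkə]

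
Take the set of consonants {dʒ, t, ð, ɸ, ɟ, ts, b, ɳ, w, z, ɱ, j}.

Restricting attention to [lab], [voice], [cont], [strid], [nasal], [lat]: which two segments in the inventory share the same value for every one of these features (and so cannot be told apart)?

j, ð

On the given features, /j/ and /ð/ have an identical profile: [−labial], [+voice], [+continuant], [−strident], [−nasal], [−lateral]. No other two segments in the inventory coincide on all 6 features. (They do differ in [sonorant] and [dorsal], which are not among the given features.)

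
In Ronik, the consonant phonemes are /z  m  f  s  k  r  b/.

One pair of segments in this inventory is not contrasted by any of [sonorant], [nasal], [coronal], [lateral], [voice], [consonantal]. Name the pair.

On the given features, /f/ and /k/ have an identical profile: [−sonorant], [−nasal], [−coronal], [−lateral], [−voice], [+consonantal]. No other two segments in the inventory coincide on all 6 features. (They do differ in [continuant], [labial] and [dorsal], which are not among the given features.)

f, k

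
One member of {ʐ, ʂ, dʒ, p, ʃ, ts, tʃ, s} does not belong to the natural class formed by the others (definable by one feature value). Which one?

[strident] (equivalently [labial], [coronal]) groups all but one: /dʒ, ʐ, ʂ, s, ts, ʃ, tʃ/ share [+strident] while /p/ (voiceless bilabial stop) alone is [−strident]. Removing any other segment would not leave a single-feature class that excludes it.

p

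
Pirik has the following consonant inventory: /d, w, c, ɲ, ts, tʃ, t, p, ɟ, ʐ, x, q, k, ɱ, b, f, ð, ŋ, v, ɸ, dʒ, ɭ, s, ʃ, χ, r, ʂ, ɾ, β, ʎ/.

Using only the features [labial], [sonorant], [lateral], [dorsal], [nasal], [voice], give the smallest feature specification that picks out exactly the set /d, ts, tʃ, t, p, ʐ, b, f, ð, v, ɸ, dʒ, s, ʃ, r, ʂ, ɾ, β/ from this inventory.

The class [-nasal], [-lateral], [-dorsal] has exactly /d, ts, tʃ, t, p, ʐ, b, f, ð, v, ɸ, dʒ, s, ʃ, r, ʂ, ɾ, β/ as its extension in this inventory. No smaller conjunction from the listed features achieves this: [-lateral, -dorsal] alone would also admit /ɱ/; [-nasal, -dorsal] alone would also admit /ɭ/; [-nasal, -lateral] alone would also admit /w, c, ɟ, x, …/; and checking the remaining two-feature bundles turns up none with this extension.

[-nasal, -lateral, -dorsal]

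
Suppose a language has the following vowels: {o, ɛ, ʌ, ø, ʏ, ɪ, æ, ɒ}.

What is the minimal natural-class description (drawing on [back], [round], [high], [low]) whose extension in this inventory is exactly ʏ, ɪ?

/ʏ, ɪ/ are exactly the [+high] segments in the inventory, so a single feature suffices.

[+high]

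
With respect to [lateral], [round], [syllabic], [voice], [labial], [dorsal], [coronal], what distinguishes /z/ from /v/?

[labial], [coronal]

/z/ (voiced alveolar fricative) and /v/ (voiced labiodental fricative) agree on [−lateral], [−round], [−syllabic], [+voice], [−dorsal]. They differ on [labial] (/z/ [−], /v/ [+]), [coronal] (/z/ [+], /v/ [−]).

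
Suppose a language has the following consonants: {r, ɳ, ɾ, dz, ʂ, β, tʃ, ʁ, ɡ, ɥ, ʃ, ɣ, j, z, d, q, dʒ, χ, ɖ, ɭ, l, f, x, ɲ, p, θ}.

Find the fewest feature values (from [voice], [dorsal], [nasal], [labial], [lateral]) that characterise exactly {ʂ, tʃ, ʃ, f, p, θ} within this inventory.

Every target segment is [-voice], [-dorsal]; each remaining inventory member fails at least one of these. Each conjunct is needed — [-dorsal] alone would also admit /r, ɳ, ɾ, dz, …/; [-voice] alone would also admit /q, χ, x/ — and no other single listed feature has exactly this extension, so two is the minimum.

[-voice, -dorsal]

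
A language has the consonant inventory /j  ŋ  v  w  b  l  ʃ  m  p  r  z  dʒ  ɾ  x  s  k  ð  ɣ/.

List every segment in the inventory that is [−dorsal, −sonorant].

Eliminate segments failing any feature: /j, ŋ, w, x, k, ɣ/ are [+dorsal]; /l, m, r, ɾ/ are [+sonorant]. The remaining /v, b, ʃ, p, z, dʒ, s, ð/ satisfy [−dorsal], [−sonorant].

v, b, ʃ, p, z, dʒ, s, ð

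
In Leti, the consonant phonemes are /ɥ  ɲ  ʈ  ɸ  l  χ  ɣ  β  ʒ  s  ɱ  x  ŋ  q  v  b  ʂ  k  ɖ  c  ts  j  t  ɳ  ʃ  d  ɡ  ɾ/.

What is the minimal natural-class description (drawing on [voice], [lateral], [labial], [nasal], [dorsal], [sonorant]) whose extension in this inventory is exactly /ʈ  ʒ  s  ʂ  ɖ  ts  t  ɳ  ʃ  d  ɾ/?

[−lateral, −labial, −dorsal]

/ʈ, ʒ, s, ʂ, ɖ, ts, t, ɳ, ʃ, d, ɾ/ are all [−lateral], [−labial], [−dorsal], and no other segment in the inventory matches all three values. Dropping any one of them over-generates: [−labial, −dorsal] alone would also admit /l/; [−lateral, −dorsal] alone would also admit /ɸ, β, ɱ, v, …/; [−lateral, −labial] alone would also admit /ɲ, χ, ɣ, x, …/. No other combination of two listed features picks out exactly this set either, so fewer than three features will not do.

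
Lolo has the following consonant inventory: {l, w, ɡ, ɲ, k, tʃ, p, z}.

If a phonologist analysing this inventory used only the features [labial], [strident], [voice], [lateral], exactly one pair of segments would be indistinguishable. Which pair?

On the given features, /ɡ/ and /ɲ/ have an identical profile: [-labial], [-strident], [+voice], [-lateral]. No other two segments in the inventory coincide on all 4 features. (They do differ in [sonorant], [nasal] and [back], which are not among the given features.)

ɡ, ɲ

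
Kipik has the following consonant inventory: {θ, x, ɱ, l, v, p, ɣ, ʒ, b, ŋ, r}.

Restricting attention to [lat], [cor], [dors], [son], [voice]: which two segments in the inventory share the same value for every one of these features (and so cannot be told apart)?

b, v

/b/ (voiced bilabial stop) and /v/ (voiced labiodental fricative) are both [-lateral], [-coronal], [-dorsal], [-sonorant], [+voice], so none of the listed features separates them. (They do differ in [continuant], which is not among the given features.) Every other pair in the inventory differs on at least one listed feature.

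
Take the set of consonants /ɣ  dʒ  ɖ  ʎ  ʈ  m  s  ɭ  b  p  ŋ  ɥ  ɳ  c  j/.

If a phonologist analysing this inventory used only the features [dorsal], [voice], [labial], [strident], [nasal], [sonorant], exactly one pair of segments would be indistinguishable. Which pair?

j, ʎ

On the given features, /j/ and /ʎ/ have an identical profile: [+dorsal], [+voice], [−labial], [−strident], [−nasal], [+sonorant]. No other two segments in the inventory coincide on all 6 features. (They do differ in [lateral], which is not among the given features.)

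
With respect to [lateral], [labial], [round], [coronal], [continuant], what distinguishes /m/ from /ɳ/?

[labial], [coronal]

The two segments share [−lateral], [−round], [−continuant]. The only features from the list on which they differ: /m/ is [+labial] while /ɳ/ is [−labial]; /m/ is [−coronal] while /ɳ/ is [+coronal].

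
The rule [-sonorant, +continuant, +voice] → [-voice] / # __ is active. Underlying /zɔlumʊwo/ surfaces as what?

Only the initial segment /z/ is both word-initial and matches the structural description. It is a voiced alveolar fricative, so [-sonorant, +continuant, +voice] holds; changing it to [-voice] with all other features held fixed yields /s/ (voiceless alveolar fricative). No other segment meets both the structural description and the environment, so the output is [sɔlumʊwo].

[sɔlumʊwo]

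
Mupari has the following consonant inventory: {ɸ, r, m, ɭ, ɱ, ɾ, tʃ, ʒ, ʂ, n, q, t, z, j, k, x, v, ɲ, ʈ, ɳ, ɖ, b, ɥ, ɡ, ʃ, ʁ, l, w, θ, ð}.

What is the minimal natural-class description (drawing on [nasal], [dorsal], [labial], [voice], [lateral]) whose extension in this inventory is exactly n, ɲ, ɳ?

[+nasal, −labial]

/n, ɲ, ɳ/ are all [+nasal], [−labial], and no other segment in the inventory matches both values. Dropping any one of them over-generates: [−labial] alone would also admit /r, ɭ, ɾ, tʃ, …/; [+nasal] alone would also admit /m, ɱ/. No other single listed feature picks out exactly this set either, so fewer than two features will not do.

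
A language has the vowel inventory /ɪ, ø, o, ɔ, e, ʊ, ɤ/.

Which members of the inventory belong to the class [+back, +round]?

First, the [+back] segments are /o, ɔ, ʊ, ɤ/.
Within that set, [+round] leaves /o, ɔ, ʊ/.

o, ɔ, ʊ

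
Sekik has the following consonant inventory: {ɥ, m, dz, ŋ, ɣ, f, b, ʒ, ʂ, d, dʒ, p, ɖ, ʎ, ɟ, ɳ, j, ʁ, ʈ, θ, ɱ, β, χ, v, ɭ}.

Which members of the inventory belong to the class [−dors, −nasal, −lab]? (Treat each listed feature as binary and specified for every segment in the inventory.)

dz, ʒ, ʂ, d, dʒ, ɖ, ʈ, θ, ɭ

Eliminate segments failing any feature: /ɥ, ŋ, ɣ, ʎ, ɟ, j, ʁ, χ/ are [+dorsal]; /m, ɳ, ɱ/ are [+nasal]; /f, b, p, β, v/ are [+labial]. The remaining /dz, ʒ, ʂ, d, dʒ, ɖ, ʈ, θ, ɭ/ satisfy [−dorsal], [−nasal], [−labial].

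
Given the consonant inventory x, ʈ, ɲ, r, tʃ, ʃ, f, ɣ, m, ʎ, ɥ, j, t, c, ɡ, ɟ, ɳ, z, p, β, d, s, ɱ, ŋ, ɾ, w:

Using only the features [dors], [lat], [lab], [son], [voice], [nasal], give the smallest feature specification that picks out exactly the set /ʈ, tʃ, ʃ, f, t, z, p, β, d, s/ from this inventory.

Every target segment is [-sonorant], [-dorsal]; each remaining inventory member fails at least one of these. Each conjunct is needed — [-dorsal] alone would also admit /r, m, ɳ, ɱ, …/; [-sonorant] alone would also admit /x, ɣ, c, ɡ, …/ — and no other single listed feature has exactly this extension, so two is the minimum.

[-son, -dors]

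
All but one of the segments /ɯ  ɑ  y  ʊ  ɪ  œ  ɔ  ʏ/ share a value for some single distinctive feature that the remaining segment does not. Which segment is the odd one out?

[low] groups all but one: /y, ɪ, ʊ, ɯ, ɔ, œ, ʏ/ share [-low] while /ɑ/ (low back unrounded vowel) alone is [+low]. Removing any other segment would not leave a single-feature class that excludes it.

ɑ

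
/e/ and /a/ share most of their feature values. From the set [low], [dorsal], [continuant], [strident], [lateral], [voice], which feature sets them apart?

/e/ (mid front unrounded tense vowel) and /a/ (low unrounded vowel) agree on [+dorsal], [+continuant], [−strident], [−lateral], [+voice]. They differ on [low] (/e/ [−], /a/ [+]).

[low]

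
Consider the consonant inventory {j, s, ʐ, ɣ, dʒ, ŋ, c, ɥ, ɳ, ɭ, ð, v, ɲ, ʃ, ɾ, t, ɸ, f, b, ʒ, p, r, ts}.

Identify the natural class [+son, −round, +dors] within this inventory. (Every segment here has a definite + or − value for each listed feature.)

Eliminate segments failing any feature: /s, ʐ, ɣ, dʒ, c, ð, v, ʃ, t, ɸ, f, b, ʒ, p, ts/ are [−sonorant]; /ɥ/ is [+round]; /ɳ, ɭ, ɾ, r/ are [−dorsal]. The remaining /j, ŋ, ɲ/ satisfy [+sonorant], [−round], [+dorsal].

j, ŋ, ɲ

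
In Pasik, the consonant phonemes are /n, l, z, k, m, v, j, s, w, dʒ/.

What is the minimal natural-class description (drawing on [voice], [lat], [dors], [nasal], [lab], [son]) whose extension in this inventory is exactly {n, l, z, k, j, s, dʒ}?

[−lab]

/n, l, z, k, j, s, dʒ/ are exactly the [−labial] segments in the inventory, so a single feature suffices.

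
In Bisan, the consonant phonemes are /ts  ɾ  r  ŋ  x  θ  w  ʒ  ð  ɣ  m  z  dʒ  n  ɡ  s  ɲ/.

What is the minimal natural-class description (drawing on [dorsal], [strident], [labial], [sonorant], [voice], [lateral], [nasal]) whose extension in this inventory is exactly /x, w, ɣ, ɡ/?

[−nasal, +dorsal]

/x, w, ɣ, ɡ/ are all [−nasal], [+dorsal], and no other segment in the inventory matches both values. Dropping any one of them over-generates: [+dorsal] alone would also admit /ŋ, ɲ/; [−nasal] alone would also admit /ts, ɾ, r, θ, …/. No other single listed feature picks out exactly this set either, so fewer than two features will not do.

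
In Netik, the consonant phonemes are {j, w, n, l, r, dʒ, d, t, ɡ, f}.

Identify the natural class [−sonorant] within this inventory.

dʒ, d, t, ɡ, f

The feature [sonorant] marks segments produced without turbulent airflow (nasals, liquids, glides, vowels). In this inventory /dʒ, d, t, ɡ, f/ lack that property, so they are [−sonorant]; /j, w, n, l, r/ are [+sonorant].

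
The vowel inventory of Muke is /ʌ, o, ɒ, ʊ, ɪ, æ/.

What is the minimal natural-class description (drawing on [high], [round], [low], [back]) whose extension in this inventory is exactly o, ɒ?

The class [−high], [+round] has exactly /o, ɒ/ as its extension in this inventory. No smaller conjunction from the listed features achieves this: [+round] alone would also admit /ʊ/; [−high] alone would also admit /ʌ, æ/; and checking the remaining single features turns up none with this extension.

[−high, +round]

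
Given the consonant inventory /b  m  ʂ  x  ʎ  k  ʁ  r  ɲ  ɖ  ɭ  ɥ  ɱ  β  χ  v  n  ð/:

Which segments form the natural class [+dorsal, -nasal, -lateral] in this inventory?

First, the [+dorsal] segments are /x, ʎ, k, ʁ, ɲ, ɥ, χ/.
Then [-nasal] gives /x, ʎ, k, ʁ, ɥ, χ/.
Within that set, [-lateral] leaves /x, k, ʁ, ɥ, χ/.

x, k, ʁ, ɥ, χ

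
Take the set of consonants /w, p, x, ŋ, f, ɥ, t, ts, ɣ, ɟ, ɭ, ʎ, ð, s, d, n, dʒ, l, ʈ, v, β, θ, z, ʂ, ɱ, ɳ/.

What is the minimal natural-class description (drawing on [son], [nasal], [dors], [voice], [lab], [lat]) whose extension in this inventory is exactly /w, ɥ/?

[+lab, +dors]

/w, ɥ/ are all [+labial], [+dorsal], and no other segment in the inventory matches both values. Dropping any one of them over-generates: [+dorsal] alone would also admit /x, ŋ, ɣ, ɟ, …/; [+labial] alone would also admit /p, f, v, β, …/. No other single listed feature picks out exactly this set either, so fewer than two features will not do.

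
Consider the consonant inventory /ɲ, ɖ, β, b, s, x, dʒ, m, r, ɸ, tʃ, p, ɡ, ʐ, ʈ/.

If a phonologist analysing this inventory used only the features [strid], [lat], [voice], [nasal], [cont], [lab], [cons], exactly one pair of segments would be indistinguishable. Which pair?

Both /ɖ/ and /ɡ/ are [−strident], [−lateral], [+voice], [−nasal], [−continuant], [−labial], [+consonantal]. Since the list omits [coronal] and [dorsal] — which do distinguish the voiced retroflex stop from the voiced velar stop — this pair collapses; all other pairs remain distinct.

ɖ, ɡ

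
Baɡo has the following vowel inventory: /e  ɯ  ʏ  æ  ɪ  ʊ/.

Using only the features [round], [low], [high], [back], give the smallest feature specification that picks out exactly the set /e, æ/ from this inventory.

[−high]

/e, æ/ are exactly the [−high] segments in the inventory, so a single feature suffices.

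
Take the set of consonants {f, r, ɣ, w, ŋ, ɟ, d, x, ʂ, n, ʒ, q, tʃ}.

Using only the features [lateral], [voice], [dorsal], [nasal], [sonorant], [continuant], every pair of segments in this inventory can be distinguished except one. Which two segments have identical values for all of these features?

ʂ, f

/ʂ/ (voiceless retroflex fricative) and /f/ (voiceless labiodental fricative) are both [−lateral], [−voice], [−dorsal], [−nasal], [−sonorant], [+continuant], so none of the listed features separates them. (They do differ in [labial] and [coronal], which are not among the given features.) Every other pair in the inventory differs on at least one listed feature.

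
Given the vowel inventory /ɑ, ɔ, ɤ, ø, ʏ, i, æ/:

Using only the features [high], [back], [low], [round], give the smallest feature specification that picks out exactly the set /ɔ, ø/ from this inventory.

The class [−high], [+round] has exactly /ɔ, ø/ as its extension in this inventory. No smaller conjunction from the listed features achieves this: [+round] alone would also admit /ʏ/; [−high] alone would also admit /ɑ, ɤ, æ/; and checking the remaining single features turns up none with this extension.

[−high, +round]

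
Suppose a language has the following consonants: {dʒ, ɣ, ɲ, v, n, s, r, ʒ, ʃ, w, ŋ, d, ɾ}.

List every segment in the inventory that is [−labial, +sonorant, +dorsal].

Eliminate segments failing any feature: /dʒ, ɣ, s, ʒ, ʃ, d/ are [−sonorant]; /v, w/ are [+labial]; /n, r, ɾ/ are [−dorsal]. The remaining /ɲ, ŋ/ satisfy [−labial], [+sonorant], [+dorsal].

ɲ, ŋ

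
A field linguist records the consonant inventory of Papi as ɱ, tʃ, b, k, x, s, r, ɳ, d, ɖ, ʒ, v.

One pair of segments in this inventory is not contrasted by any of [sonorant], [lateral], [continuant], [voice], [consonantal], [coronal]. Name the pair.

d, ɖ

On the given features, /d/ and /ɖ/ have an identical profile: [−sonorant], [−lateral], [−continuant], [+voice], [+consonantal], [+coronal]. No other two segments in the inventory coincide on all 6 features. (They do differ in [anterior], which is not among the given features.)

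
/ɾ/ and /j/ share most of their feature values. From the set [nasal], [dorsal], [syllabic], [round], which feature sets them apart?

/ɾ/ is the alveolar tap and /j/ is the palatal glide. Both are [−nasal], [−syllabic], [−round]. /ɾ/ is [−dorsal] while /j/ is [+dorsal], so the distinguishing feature is [dorsal].

[dorsal]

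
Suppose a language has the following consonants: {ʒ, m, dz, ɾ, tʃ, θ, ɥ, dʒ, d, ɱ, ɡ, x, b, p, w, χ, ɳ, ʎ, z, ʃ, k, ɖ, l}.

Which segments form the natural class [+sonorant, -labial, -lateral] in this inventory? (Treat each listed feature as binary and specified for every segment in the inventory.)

Checking each segment against [+sonorant], [-labial], [-lateral]: /ɾ/ (alveolar tap), /ɳ/ (retroflex nasal) satisfy every feature; every other segment in the inventory fails at least one.

ɾ, ɳ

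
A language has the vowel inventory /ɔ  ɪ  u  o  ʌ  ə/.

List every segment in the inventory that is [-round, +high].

Eliminate segments failing any feature: /ɔ, u, o/ are [+round]; /ʌ, ə/ are [-high]. The remaining /ɪ/ satisfy [-round], [+high].

ɪ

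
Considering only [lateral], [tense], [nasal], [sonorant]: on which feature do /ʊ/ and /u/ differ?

/ʊ/ (high back rounded lax vowel) and /u/ (high back rounded tense vowel) agree on [-lateral], [-nasal], [+sonorant]. They differ on [tense] (/ʊ/ [-], /u/ [+]).

[tense]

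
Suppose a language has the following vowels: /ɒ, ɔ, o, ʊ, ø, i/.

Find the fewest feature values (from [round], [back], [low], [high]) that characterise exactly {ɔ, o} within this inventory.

/ɔ, o/ are all [-high], [-low], [+back], and no other segment in the inventory matches all three values. Dropping any one of them over-generates: [-low, +back] alone would also admit /ʊ/; [-high, +back] alone would also admit /ɒ/; [-high, -low] alone would also admit /ø/. No other combination of two listed features picks out exactly this set either, so fewer than three features will not do.

[-high, -low, +back]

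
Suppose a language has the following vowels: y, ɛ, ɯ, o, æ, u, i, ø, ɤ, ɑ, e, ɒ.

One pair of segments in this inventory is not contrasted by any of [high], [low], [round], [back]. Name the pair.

Both /e/ and /ɛ/ are [−high], [−low], [−round], [−back]. Since the list omits [tense] — which does distinguish the mid front unrounded tense vowel from the mid front unrounded lax vowel — this pair collapses; all other pairs remain distinct.

e, ɛ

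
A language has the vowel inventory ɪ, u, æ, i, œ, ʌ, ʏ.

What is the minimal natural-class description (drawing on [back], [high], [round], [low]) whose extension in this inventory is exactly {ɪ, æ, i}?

[-back, -round]

/ɪ, æ, i/ are all [-back], [-round], and no other segment in the inventory matches both values. Dropping any one of them over-generates: [-round] alone would also admit /ʌ/; [-back] alone would also admit /œ, ʏ/. No other single listed feature picks out exactly this set either, so fewer than two features will not do.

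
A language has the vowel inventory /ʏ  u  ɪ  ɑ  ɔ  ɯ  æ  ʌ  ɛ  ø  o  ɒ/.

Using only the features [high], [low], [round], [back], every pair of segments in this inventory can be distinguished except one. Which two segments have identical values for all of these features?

Both /o/ and /ɔ/ are [−high], [−low], [+round], [+back]. Since the list omits [tense] — which does distinguish the mid back rounded tense vowel from the mid back rounded lax vowel — this pair collapses; all other pairs remain distinct.

o, ɔ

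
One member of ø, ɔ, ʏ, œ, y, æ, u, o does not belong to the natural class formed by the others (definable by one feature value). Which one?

æ

[round] (equivalently [low]) groups all but one: /ɔ, y, u, ø, œ, o, ʏ/ share [+round] while /æ/ (low front unrounded vowel) alone is [−round]. Removing any other segment would not leave a single-feature class that excludes it.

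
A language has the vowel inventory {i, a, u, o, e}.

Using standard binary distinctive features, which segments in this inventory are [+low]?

The feature [low] marks segments produced with the tongue body lowered. In this inventory /a/ has that property, so it is [+low]; /i, u, o, e/ are [−low].

a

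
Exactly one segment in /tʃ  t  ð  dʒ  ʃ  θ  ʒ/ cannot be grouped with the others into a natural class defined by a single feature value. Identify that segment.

The remaining segments after removing /t/ share [+distributed]; /t/ (voiceless alveolar stop) is [−distributed]. For every other candidate removal, the leftover set fails to share any single feature value that the removed segment lacks.

t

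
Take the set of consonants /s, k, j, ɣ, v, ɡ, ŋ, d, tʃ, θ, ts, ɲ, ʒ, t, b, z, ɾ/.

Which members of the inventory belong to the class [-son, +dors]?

Among the inventory, the [-sonorant] segments are /s, k, ɣ, v, ɡ, d, tʃ, θ, ts, ʒ, t, b, z/.
Intersecting with [+dorsal] leaves /k, ɣ, ɡ/.

k, ɣ, ɡ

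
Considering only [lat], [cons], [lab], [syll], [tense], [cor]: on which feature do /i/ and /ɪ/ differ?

/i/ is the high front unrounded tense vowel and /ɪ/ is the high front unrounded lax vowel. Both are [-lateral], [-consonantal], [-labial], [+syllabic], [-coronal]. /i/ is [+tense] while /ɪ/ is [-tense], so the distinguishing feature is [tense].

[tense]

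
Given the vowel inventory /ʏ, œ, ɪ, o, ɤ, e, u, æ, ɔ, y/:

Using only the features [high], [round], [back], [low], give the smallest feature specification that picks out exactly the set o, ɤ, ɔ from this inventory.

/o, ɤ, ɔ/ are all [-high], [+back], and no other segment in the inventory matches both values. Dropping any one of them over-generates: [+back] alone would also admit /u/; [-high] alone would also admit /œ, e, æ/. No other single listed feature picks out exactly this set either, so fewer than two features will not do.

[-high, +back]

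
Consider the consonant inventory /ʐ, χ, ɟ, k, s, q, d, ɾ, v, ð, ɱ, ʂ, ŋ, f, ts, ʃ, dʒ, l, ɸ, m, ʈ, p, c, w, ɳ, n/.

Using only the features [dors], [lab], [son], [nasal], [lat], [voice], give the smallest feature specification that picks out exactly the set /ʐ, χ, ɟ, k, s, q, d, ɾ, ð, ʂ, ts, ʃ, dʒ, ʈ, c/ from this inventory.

/ʐ, χ, ɟ, k, s, q, d, ɾ, ð, ʂ, ts, ʃ, dʒ, ʈ, c/ are all [−nasal], [−lateral], [−labial], and no other segment in the inventory matches all three values. Dropping any one of them over-generates: [−lateral, −labial] alone would also admit /ŋ, ɳ, n/; [−nasal, −labial] alone would also admit /l/; [−nasal, −lateral] alone would also admit /v, f, ɸ, p, …/. No other combination of two listed features picks out exactly this set either, so fewer than three features will not do.

[−nasal, −lat, −lab]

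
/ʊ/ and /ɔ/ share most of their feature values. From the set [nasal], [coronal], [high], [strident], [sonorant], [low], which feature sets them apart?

The two segments share [-nasal], [-coronal], [-strident], [+sonorant], [-low]. The only feature from the list on which they differ: /ʊ/ is [+high] while /ɔ/ is [-high].

[high]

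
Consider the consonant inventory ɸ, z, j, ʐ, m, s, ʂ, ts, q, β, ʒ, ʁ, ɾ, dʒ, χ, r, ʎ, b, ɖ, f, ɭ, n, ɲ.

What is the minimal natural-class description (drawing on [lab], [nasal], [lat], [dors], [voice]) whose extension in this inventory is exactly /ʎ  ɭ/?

[+lat]

The target set is precisely the extension of [+lateral] in this inventory.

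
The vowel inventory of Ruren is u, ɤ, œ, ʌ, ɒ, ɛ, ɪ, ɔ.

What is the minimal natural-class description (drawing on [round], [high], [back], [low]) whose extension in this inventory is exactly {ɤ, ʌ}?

Every target segment is [+back], [−round]; each remaining inventory member fails at least one of these. Each conjunct is needed — [−round] alone would also admit /ɛ, ɪ/; [+back] alone would also admit /u, ɒ, ɔ/ — and no other single listed feature has exactly this extension, so two is the minimum.

[+back, −round]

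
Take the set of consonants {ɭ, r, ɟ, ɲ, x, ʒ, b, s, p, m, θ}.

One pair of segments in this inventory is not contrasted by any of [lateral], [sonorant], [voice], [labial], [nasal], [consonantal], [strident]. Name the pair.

/x/ (voiceless velar fricative) and /θ/ (voiceless dental fricative) are both [-lateral], [-sonorant], [-voice], [-labial], [-nasal], [+consonantal], [-strident], so none of the listed features separates them. (They do differ in [coronal] and [dorsal], which are not among the given features.) Every other pair in the inventory differs on at least one listed feature.

x, θ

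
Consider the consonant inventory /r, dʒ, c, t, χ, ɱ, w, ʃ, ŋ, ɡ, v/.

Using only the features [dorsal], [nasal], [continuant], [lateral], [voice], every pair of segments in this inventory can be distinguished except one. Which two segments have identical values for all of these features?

On the given features, /r/ and /v/ have an identical profile: [−dorsal], [−nasal], [+continuant], [−lateral], [+voice]. No other two segments in the inventory coincide on all 5 features. (They do differ in [sonorant], [labial] and [coronal], which are not among the given features.)

r, v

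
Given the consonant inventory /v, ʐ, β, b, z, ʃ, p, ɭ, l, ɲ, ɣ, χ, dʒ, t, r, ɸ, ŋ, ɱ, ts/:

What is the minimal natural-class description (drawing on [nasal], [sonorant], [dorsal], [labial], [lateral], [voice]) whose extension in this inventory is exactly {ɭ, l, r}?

/ɭ, l, r/ are all [+sonorant], [−nasal], and no other segment in the inventory matches both values. Dropping any one of them over-generates: [−nasal] alone would also admit /v, ʐ, β, b, …/; [+sonorant] alone would also admit /ɲ, ŋ, ɱ/. No other single listed feature picks out exactly this set either, so fewer than two features will not do.

[+sonorant, −nasal]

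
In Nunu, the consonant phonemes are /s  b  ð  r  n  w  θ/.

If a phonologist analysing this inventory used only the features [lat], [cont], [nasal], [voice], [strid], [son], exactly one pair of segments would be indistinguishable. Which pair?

w, r

Both /w/ and /r/ are [−lateral], [+continuant], [−nasal], [+voice], [−strident], [+sonorant]. Since the list omits [labial], [round], [coronal] and [dorsal] — which do distinguish the labial-velar glide from the alveolar trill — this pair collapses; all other pairs remain distinct.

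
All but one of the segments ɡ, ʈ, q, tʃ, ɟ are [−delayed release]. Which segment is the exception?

/tʃ/ is the voiceless postalveolar affricate, which is [+delayed release]; the rest — /q, ɟ, ɡ, ʈ/ — are [−delayed release].

tʃ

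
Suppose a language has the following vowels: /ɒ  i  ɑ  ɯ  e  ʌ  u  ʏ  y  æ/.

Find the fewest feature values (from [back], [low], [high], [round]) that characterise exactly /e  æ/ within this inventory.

The class [−high], [−back] has exactly /e, æ/ as its extension in this inventory. No smaller conjunction from the listed features achieves this: [−back] alone would also admit /i, ʏ, y/; [−high] alone would also admit /ɒ, ɑ, ʌ/; and checking the remaining single features turns up none with this extension.

[−high, −back]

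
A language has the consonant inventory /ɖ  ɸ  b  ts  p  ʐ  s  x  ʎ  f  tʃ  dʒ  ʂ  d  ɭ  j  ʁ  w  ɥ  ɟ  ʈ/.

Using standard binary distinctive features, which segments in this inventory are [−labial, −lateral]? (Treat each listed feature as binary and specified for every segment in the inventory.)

Among the inventory, the [−labial] segments are /ɖ, ts, ʐ, s, x, ʎ, tʃ, dʒ, ʂ, d, ɭ, j, ʁ, ɟ, ʈ/.
Intersecting with [−lateral] leaves /ɖ, ts, ʐ, s, x, tʃ, dʒ, ʂ, d, j, ʁ, ɟ, ʈ/.

ɖ, ts, ʐ, s, x, tʃ, dʒ, ʂ, d, j, ʁ, ɟ, ʈ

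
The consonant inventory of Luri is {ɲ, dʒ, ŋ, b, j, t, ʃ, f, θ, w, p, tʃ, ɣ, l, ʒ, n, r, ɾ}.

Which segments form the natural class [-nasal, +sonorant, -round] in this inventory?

j, l, r, ɾ

First, the [-nasal] segments are /dʒ, b, j, t, ʃ, f, θ, w, p, tʃ, ɣ, l, ʒ, r, ɾ/.
Of those, [+sonorant] gives /j, w, l, r, ɾ/.
Then [-round] leaves /j, l, r, ɾ/.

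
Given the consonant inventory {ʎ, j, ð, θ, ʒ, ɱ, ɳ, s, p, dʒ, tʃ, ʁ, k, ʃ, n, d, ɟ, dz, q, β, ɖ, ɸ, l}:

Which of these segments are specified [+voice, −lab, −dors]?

First, the [+voice] segments are /ʎ, j, ð, ʒ, ɱ, ɳ, dʒ, ʁ, n, d, ɟ, dz, β, ɖ, l/.
Among these, [−labial] gives /ʎ, j, ð, ʒ, ɳ, dʒ, ʁ, n, d, ɟ, dz, ɖ, l/.
Among these, [−dorsal] leaves /ð, ʒ, ɳ, dʒ, n, d, dz, ɖ, l/.

ð, ʒ, ɳ, dʒ, n, d, dz, ɖ, l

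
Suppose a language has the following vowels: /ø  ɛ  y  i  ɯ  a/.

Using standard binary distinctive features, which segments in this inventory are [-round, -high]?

ɛ, a

Checking each segment against [-round], [-high]: /ɛ/ (mid front unrounded lax vowel), /a/ (low unrounded vowel) satisfy every feature; every other segment in the inventory fails at least one.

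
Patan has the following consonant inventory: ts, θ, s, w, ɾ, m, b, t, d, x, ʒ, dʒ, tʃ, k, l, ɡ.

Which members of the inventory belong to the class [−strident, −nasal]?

First, the [−strident] segments are /θ, w, ɾ, m, b, t, d, x, k, l, ɡ/.
Then [−nasal] leaves /θ, w, ɾ, b, t, d, x, k, l, ɡ/.

θ, w, ɾ, b, t, d, x, k, l, ɡ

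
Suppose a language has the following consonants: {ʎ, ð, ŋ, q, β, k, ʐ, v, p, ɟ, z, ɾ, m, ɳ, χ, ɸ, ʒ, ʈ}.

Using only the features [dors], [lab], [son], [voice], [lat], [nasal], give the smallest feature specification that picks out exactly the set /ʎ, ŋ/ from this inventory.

[+son, +dors]

The class [+sonorant], [+dorsal] has exactly /ʎ, ŋ/ as its extension in this inventory. No smaller conjunction from the listed features achieves this: [+dorsal] alone would also admit /q, k, ɟ, χ/; [+sonorant] alone would also admit /ɾ, m, ɳ/; and checking the remaining single features turns up none with this extension.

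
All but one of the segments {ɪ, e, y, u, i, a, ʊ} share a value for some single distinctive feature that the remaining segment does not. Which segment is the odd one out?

[low] groups all but one: /u, ʊ, y, e, ɪ, i/ share [−low] while /a/ (low unrounded vowel) alone is [+low]. Removing any other segment would not leave a single-feature class that excludes it.

a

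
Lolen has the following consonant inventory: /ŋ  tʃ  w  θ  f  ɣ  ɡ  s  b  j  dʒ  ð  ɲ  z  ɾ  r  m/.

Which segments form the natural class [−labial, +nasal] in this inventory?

ŋ, ɲ

The [−labial] segments are /ŋ, tʃ, θ, ɣ, ɡ, s, j, dʒ, ð, ɲ, z, ɾ, r/.
Intersecting with [+nasal] leaves /ŋ, ɲ/.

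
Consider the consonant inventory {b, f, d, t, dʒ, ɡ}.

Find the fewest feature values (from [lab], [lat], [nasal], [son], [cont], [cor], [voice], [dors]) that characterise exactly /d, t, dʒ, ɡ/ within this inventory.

[-lab]

Every target segment is [-labial] and no other inventory member is, so one feature is enough.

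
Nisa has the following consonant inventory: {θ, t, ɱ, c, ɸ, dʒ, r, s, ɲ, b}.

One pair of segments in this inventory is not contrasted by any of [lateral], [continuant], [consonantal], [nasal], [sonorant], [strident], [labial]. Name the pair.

t, c

Both /t/ and /c/ are [-lateral], [-continuant], [+consonantal], [-nasal], [-sonorant], [-strident], [-labial]. Since the list omits [dorsal] — which does distinguish the voiceless alveolar stop from the voiceless palatal stop — this pair collapses; all other pairs remain distinct.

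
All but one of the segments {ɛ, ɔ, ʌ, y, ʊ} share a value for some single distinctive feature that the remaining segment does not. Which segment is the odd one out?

y

/ʊ, ɔ, ɛ, ʌ/ are all [-tense], but /y/ (high front rounded tense vowel) is [+tense]. No other single segment can be removed to leave a set sharing one feature value that the removed segment lacks, so /y/ is the odd one out.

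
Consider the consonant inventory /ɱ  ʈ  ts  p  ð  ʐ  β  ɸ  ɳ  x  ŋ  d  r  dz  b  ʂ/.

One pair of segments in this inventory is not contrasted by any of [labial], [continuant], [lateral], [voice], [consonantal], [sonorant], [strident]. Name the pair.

ɳ, ŋ

Both /ɳ/ and /ŋ/ are [-labial], [-continuant], [-lateral], [+voice], [+consonantal], [+sonorant], [-strident]. Since the list omits [coronal] and [dorsal] — which do distinguish the retroflex nasal from the velar nasal — this pair collapses; all other pairs remain distinct.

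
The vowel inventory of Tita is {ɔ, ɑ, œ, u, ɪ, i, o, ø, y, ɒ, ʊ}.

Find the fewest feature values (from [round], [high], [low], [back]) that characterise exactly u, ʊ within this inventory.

[+high, +back]

Every target segment is [+high], [+back]; each remaining inventory member fails at least one of these. Each conjunct is needed — [+back] alone would also admit /ɔ, ɑ, o, ɒ/; [+high] alone would also admit /ɪ, i, y/ — and no other single listed feature has exactly this extension, so two is the minimum.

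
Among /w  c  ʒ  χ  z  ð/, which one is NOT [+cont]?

/w, ð, χ, ʒ, z/ are all [+continuant]; /c/ (voiceless palatal stop) is [-continuant].

c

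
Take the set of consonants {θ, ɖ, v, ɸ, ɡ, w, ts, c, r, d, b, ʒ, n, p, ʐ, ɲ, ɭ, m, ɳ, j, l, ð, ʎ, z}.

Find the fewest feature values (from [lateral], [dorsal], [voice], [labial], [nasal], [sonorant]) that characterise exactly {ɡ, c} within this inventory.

[-sonorant, +dorsal]

Every target segment is [-sonorant], [+dorsal]; each remaining inventory member fails at least one of these. Each conjunct is needed — [+dorsal] alone would also admit /w, ɲ, j, ʎ/; [-sonorant] alone would also admit /θ, ɖ, v, ɸ, …/ — and no other single listed feature has exactly this extension, so two is the minimum.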